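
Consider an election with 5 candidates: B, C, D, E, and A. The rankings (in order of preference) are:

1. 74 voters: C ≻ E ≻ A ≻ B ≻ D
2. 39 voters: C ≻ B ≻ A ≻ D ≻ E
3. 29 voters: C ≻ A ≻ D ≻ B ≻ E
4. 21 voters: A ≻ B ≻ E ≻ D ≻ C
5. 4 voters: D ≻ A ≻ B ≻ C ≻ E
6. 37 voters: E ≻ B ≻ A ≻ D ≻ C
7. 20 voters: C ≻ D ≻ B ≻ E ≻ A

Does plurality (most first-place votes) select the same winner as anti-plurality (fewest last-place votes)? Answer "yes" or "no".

Plurality — first-place votes: B 0, C 162, D 4, E 37, A 21. Winner: C.
Anti-plurality — last-place votes: B 0, C 58, D 74, E 72, A 20. Winner: B.
The two methods disagree.

no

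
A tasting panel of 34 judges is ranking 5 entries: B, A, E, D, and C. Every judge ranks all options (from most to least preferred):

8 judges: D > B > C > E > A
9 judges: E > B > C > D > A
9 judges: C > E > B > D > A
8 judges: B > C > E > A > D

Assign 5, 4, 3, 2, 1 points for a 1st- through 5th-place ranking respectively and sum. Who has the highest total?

B

B: 8·4 + 9·4 + 9·3 + 8·5 = 135
A: 8·1 + 9·1 + 9·1 + 8·2 = 42
E: 8·2 + 9·5 + 9·4 + 8·3 = 121
D: 8·5 + 9·2 + 9·2 + 8·1 = 84
C: 8·3 + 9·3 + 9·5 + 8·4 = 128
B has the highest Borda score (135).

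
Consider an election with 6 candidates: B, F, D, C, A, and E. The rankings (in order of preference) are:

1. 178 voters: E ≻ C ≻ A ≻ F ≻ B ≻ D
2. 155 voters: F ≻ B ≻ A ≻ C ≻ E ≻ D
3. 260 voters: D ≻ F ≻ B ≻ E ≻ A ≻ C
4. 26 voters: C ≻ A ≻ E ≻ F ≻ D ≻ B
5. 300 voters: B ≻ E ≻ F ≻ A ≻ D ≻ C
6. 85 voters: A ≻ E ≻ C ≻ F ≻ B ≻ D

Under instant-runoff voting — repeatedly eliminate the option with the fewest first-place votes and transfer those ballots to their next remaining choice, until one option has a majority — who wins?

Round 1: B 300, F 155, D 260, C 26, A 85, E 178. Eliminate C.
Round 2: B 300, F 155, D 260, A 111, E 178. Eliminate A.
Round 3: B 300, F 155, D 260, E 289. Eliminate F.
Round 4: B 455, D 260, E 289. Eliminate D.
Round 5: B 715, E 289. B has a majority.

B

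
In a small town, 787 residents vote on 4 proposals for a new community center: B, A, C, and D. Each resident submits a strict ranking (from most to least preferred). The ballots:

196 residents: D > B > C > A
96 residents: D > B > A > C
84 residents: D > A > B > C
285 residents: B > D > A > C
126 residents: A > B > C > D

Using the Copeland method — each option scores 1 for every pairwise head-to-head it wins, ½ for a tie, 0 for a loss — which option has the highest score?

B: beats A, C, and D → score 3.
A: beats C; loses to B and D → score 1.
C: loses to B, A, and D → score 0.
D: beats A and C; loses to B → score 2.
B has the best pairwise record.

B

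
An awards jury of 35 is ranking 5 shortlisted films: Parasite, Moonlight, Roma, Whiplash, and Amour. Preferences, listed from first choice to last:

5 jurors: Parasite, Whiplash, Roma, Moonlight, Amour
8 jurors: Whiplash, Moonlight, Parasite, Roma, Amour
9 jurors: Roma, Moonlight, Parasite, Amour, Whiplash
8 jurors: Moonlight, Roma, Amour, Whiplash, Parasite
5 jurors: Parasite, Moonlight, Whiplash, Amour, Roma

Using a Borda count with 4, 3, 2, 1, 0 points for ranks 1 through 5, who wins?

Parasite: 5·4 + 8·2 + 9·2 + 8·0 + 5·4 = 74
Moonlight: 5·1 + 8·3 + 9·3 + 8·4 + 5·3 = 103
Roma: 5·2 + 8·1 + 9·4 + 8·3 + 5·0 = 78
Whiplash: 5·3 + 8·4 + 9·0 + 8·1 + 5·2 = 65
Amour: 5·0 + 8·0 + 9·1 + 8·2 + 5·1 = 30
Moonlight has the highest Borda score (103).

Moonlight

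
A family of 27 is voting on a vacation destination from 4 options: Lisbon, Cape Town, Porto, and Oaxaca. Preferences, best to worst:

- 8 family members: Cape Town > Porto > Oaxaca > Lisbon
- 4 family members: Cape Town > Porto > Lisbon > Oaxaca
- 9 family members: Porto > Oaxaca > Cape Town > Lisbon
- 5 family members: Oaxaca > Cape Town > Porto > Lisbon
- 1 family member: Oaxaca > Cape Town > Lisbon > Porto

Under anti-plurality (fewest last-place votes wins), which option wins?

Cape Town

Last-place votes: Lisbon 22, Cape Town 0, Porto 1, Oaxaca 4.
Cape Town is ranked last by the fewest voters, so Cape Town wins.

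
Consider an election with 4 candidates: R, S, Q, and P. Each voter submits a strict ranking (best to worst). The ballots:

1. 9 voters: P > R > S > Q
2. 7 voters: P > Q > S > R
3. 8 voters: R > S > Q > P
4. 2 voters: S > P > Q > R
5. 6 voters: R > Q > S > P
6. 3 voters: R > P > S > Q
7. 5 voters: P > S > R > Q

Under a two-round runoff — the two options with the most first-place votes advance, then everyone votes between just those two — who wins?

P

Round 1 first-place votes: R 17, S 2, Q 0, P 21.
P and R advance.
Runoff: P is preferred to R by 23 voters; R by 17.
P wins the runoff.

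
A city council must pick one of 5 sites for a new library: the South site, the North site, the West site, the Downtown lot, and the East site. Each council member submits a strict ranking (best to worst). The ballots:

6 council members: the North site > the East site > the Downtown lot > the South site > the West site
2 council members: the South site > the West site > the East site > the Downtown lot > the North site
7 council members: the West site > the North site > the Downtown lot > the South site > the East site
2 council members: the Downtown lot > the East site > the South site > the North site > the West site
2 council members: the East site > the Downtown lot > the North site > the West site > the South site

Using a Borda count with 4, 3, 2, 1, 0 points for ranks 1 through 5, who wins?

the North site

the South site: 6·1 + 2·4 + 7·1 + 2·2 + 2·0 = 25
the North site: 6·4 + 2·0 + 7·3 + 2·1 + 2·2 = 51
the West site: 6·0 + 2·3 + 7·4 + 2·0 + 2·1 = 36
the Downtown lot: 6·2 + 2·1 + 7·2 + 2·4 + 2·3 = 42
the East site: 6·3 + 2·2 + 7·0 + 2·3 + 2·4 = 36
the North site has the highest Borda score (51).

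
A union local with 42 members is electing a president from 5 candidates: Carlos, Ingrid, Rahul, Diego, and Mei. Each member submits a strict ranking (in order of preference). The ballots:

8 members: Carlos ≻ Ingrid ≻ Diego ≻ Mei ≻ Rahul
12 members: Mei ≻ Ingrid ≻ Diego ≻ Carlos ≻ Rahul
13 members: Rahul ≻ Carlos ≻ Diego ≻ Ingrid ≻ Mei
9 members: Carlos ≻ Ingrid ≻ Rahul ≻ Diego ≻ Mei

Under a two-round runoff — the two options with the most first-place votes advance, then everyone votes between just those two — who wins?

Round 1 first-place votes: Carlos 17, Ingrid 0, Rahul 13, Diego 0, Mei 12.
Carlos and Rahul advance.
Runoff: Carlos is preferred to Rahul by 29 voters; Rahul by 13.
Carlos wins the runoff.

Carlos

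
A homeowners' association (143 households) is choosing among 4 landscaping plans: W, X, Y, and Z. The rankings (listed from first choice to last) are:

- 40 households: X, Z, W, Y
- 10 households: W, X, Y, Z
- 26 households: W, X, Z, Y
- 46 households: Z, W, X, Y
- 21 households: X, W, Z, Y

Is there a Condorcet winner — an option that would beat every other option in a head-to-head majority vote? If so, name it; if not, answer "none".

Checking pairwise contests:
Z beats W 86–57.
W beats X 82–61.
W beats Y 143–0.
X beats Z 97–46.
Every option loses at least one head-to-head, so there is no Condorcet winner.

none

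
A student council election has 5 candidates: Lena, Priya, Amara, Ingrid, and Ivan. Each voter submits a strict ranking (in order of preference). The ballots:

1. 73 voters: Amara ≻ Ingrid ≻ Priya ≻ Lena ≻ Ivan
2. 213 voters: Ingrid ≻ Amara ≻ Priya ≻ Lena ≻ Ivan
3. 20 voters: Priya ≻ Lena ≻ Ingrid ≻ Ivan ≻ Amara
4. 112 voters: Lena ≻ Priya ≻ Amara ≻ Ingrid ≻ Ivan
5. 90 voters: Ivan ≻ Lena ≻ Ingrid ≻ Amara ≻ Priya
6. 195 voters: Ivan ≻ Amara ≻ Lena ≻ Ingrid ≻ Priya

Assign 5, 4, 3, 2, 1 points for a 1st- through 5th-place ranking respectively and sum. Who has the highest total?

Lena: 73·2 + 213·2 + 20·4 + 112·5 + 90·4 + 195·3 = 2157
Priya: 73·3 + 213·3 + 20·5 + 112·4 + 90·1 + 195·1 = 1691
Amara: 73·5 + 213·4 + 20·1 + 112·3 + 90·2 + 195·4 = 2533
Ingrid: 73·4 + 213·5 + 20·3 + 112·2 + 90·3 + 195·2 = 2301
Ivan: 73·1 + 213·1 + 20·2 + 112·1 + 90·5 + 195·5 = 1863
Amara has the highest Borda score (2533).

Amara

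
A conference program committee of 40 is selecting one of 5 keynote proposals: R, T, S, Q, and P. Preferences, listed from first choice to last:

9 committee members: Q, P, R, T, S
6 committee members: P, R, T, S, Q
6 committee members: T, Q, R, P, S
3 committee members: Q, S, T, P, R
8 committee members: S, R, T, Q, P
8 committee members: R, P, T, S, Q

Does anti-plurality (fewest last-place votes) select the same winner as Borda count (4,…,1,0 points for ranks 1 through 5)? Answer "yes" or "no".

Anti-plurality — last-place votes: R 3, T 0, S 15, Q 14, P 8. Winner: T.
Borda — scores: R 104, T 83, S 55, Q 74, P 84. Winner: R.
The two methods disagree.

no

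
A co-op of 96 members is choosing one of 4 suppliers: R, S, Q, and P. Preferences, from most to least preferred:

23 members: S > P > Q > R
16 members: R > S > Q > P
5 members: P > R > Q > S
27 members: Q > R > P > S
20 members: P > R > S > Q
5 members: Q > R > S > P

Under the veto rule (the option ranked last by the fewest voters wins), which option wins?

Last-place votes: R 23, S 32, Q 20, P 21.
Q is ranked last by the fewest voters, so Q wins.

Q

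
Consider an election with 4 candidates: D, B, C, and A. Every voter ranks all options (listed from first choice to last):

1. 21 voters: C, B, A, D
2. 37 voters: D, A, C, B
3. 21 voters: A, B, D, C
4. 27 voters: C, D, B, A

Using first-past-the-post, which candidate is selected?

First-place votes: D 37, B 0, C 48, A 21.
C has the most first-place votes.

C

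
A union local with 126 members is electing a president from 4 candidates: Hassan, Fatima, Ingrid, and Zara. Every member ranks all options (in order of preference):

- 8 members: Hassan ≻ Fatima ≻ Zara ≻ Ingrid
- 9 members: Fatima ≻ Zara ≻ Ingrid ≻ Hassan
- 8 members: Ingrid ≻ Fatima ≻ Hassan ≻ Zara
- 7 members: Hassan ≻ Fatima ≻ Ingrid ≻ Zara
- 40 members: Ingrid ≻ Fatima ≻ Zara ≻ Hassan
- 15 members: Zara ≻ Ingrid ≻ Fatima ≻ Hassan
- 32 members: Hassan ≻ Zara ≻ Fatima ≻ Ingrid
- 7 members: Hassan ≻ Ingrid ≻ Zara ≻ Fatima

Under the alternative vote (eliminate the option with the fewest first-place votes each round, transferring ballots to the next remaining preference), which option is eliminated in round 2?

Zara

Round 1: Hassan 54, Fatima 9, Ingrid 48, Zara 15. Eliminate Fatima.
Round 2: Hassan 54, Ingrid 48, Zara 24. Eliminate Zara.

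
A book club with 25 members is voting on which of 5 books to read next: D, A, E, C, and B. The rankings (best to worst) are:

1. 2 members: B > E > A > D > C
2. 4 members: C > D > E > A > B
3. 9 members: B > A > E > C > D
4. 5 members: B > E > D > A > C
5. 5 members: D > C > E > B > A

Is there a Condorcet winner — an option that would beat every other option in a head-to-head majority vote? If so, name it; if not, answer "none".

B vs D: 16–9 for B.
B vs A: 21–4 for B.
B vs E: 16–9 for B.
B vs C: 16–9 for B.
B beats every other option head-to-head.

B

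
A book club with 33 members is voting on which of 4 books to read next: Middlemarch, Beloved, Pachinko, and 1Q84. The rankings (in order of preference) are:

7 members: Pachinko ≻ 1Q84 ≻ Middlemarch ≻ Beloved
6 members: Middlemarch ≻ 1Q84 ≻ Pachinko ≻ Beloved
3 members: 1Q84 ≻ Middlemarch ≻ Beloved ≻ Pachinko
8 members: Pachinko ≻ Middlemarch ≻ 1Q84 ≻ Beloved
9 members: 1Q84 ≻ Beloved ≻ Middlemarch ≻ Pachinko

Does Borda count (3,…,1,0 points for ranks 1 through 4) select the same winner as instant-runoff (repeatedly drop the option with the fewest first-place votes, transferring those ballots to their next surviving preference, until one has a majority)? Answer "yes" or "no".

yes

Borda — scores: Middlemarch 56, Beloved 21, Pachinko 51, 1Q84 70. Winner: 1Q84.
Instant-runoff — R1 Middlemarch 6, Beloved 0, Pachinko 15, 1Q84 12 (Beloved out); R2 Middlemarch 6, Pachinko 15, 1Q84 12 (Middlemarch out); R3 Pachinko 15, 1Q84 18 (1Q84 winner). Winner: 1Q84.
The two methods agree.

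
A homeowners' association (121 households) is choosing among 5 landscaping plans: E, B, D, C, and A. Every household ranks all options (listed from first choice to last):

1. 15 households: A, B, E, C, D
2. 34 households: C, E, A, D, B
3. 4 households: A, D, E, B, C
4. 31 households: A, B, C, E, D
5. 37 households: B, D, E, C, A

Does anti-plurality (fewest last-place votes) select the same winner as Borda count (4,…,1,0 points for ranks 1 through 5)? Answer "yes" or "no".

Anti-plurality — last-place votes: E 0, B 34, D 46, C 4, A 37. Winner: E.
Borda — scores: E 245, B 290, D 157, C 250, A 268. Winner: B.
The two methods disagree.

no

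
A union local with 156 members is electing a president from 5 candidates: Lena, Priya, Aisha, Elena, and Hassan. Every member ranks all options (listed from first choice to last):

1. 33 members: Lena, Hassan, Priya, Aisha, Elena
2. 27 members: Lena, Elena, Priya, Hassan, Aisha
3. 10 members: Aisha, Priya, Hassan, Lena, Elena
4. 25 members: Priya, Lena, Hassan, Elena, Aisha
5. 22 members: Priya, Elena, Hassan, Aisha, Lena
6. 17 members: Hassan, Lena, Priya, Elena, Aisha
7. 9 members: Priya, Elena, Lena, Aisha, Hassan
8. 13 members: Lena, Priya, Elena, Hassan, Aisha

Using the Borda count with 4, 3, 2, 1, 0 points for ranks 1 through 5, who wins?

Priya

Lena: 33·4 + 27·4 + 10·1 + 25·3 + 22·0 + 17·3 + 9·2 + 13·4 = 446
Priya: 33·2 + 27·2 + 10·3 + 25·4 + 22·4 + 17·2 + 9·4 + 13·3 = 447
Aisha: 33·1 + 27·0 + 10·4 + 25·0 + 22·1 + 17·0 + 9·1 + 13·0 = 104
Elena: 33·0 + 27·3 + 10·0 + 25·1 + 22·3 + 17·1 + 9·3 + 13·2 = 242
Hassan: 33·3 + 27·1 + 10·2 + 25·2 + 22·2 + 17·4 + 9·0 + 13·1 = 321
Priya has the highest Borda score (447).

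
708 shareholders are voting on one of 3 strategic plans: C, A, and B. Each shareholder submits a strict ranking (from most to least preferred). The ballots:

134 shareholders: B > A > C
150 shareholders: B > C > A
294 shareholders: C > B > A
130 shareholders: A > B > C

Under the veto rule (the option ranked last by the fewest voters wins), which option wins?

B

Last-place votes: C 264, A 444, B 0.
B is ranked last by the fewest voters, so B wins.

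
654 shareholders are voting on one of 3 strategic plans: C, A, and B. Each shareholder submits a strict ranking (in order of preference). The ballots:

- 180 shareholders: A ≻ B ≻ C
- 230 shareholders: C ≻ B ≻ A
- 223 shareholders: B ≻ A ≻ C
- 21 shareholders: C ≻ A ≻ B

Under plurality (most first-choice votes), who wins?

First-place votes: C 251, A 180, B 223.
C has the most first-place votes.

C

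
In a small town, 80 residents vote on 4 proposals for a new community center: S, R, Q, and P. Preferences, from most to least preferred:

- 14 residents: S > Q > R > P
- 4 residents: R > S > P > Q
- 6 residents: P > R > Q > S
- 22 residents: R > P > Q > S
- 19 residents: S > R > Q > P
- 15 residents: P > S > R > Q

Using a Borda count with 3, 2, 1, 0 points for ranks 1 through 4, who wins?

S: 14·3 + 4·2 + 6·0 + 22·0 + 19·3 + 15·2 = 137
R: 14·1 + 4·3 + 6·2 + 22·3 + 19·2 + 15·1 = 157
Q: 14·2 + 4·0 + 6·1 + 22·1 + 19·1 + 15·0 = 75
P: 14·0 + 4·1 + 6·3 + 22·2 + 19·0 + 15·3 = 111
R has the highest Borda score (157).

R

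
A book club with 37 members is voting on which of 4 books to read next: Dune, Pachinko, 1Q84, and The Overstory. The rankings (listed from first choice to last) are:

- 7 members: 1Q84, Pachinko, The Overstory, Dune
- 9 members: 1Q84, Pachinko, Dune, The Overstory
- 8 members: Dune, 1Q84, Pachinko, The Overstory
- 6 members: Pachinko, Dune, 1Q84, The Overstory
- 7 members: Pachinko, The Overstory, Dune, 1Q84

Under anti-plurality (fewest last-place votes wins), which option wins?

Last-place votes: Dune 7, Pachinko 0, 1Q84 7, The Overstory 23.
Pachinko is ranked last by the fewest voters, so Pachinko wins.

Pachinko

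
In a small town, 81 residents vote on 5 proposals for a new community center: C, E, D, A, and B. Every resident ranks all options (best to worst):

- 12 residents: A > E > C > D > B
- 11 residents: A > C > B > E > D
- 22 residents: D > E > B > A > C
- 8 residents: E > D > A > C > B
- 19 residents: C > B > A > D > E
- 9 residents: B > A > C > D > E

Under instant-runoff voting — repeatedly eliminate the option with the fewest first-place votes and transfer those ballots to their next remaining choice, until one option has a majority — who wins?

A

Round 1: C 19, E 8, D 22, A 23, B 9. Eliminate E.
Round 2: C 19, D 30, A 23, B 9. Eliminate B.
Round 3: C 19, D 30, A 32. Eliminate C.
Round 4: D 30, A 51. A has a majority.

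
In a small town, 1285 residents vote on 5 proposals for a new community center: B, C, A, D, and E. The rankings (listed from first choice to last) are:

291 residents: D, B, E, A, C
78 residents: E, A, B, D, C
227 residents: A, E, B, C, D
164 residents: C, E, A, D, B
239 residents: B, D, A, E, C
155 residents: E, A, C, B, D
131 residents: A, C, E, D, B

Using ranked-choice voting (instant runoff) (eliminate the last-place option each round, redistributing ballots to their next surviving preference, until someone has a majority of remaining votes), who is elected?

E

Round 1: B 239, C 164, A 358, D 291, E 233. Eliminate C.
Round 2: B 239, A 358, D 291, E 397. Eliminate B.
Round 3: A 358, D 530, E 397. Eliminate A.
Round 4: D 530, E 755. E has a majority.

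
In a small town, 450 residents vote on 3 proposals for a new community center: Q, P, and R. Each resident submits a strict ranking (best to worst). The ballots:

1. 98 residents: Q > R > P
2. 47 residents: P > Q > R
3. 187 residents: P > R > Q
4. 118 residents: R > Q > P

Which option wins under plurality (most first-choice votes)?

First-place votes: Q 98, P 234, R 118.
P has the most first-place votes.

P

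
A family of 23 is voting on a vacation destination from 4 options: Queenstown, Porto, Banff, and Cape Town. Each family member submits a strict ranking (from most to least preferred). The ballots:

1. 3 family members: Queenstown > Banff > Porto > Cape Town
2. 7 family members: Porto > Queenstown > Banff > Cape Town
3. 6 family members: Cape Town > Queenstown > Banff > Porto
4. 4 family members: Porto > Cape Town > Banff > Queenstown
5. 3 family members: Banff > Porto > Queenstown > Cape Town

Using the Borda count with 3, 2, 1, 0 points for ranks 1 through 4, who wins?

Porto

Queenstown: 3·3 + 7·2 + 6·2 + 4·0 + 3·1 = 38
Porto: 3·1 + 7·3 + 6·0 + 4·3 + 3·2 = 42
Banff: 3·2 + 7·1 + 6·1 + 4·1 + 3·3 = 32
Cape Town: 3·0 + 7·0 + 6·3 + 4·2 + 3·0 = 26
Porto has the highest Borda score (42).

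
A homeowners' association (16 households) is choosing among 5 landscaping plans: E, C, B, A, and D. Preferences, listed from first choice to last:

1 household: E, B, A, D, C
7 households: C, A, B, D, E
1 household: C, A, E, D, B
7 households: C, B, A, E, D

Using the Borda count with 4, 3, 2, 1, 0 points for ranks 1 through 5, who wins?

C

E: 1·4 + 7·0 + 1·2 + 7·1 = 13
C: 1·0 + 7·4 + 1·4 + 7·4 = 60
B: 1·3 + 7·2 + 1·0 + 7·3 = 38
A: 1·2 + 7·3 + 1·3 + 7·2 = 40
D: 1·1 + 7·1 + 1·1 + 7·0 = 9
C has the highest Borda score (60).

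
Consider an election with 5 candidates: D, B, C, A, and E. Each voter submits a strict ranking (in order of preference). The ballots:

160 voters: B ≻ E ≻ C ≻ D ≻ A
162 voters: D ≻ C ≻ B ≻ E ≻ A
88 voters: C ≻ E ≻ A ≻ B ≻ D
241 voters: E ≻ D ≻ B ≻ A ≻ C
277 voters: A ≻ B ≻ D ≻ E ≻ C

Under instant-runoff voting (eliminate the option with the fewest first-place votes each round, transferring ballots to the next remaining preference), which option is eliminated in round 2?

Round 1: D 162, B 160, C 88, A 277, E 241. Eliminate C.
Round 2: D 162, B 160, A 277, E 329. Eliminate B.

B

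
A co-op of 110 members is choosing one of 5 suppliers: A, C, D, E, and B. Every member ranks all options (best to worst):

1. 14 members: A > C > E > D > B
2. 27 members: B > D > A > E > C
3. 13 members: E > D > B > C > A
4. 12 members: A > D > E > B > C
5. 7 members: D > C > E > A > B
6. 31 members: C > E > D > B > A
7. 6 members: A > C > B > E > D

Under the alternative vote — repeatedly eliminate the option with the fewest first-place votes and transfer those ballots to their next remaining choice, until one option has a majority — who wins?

C

Round 1: A 32, C 31, D 7, E 13, B 27. Eliminate D.
Round 2: A 32, C 38, E 13, B 27. Eliminate E.
Round 3: A 32, C 38, B 40. Eliminate A.
Round 4: C 58, B 52. C has a majority.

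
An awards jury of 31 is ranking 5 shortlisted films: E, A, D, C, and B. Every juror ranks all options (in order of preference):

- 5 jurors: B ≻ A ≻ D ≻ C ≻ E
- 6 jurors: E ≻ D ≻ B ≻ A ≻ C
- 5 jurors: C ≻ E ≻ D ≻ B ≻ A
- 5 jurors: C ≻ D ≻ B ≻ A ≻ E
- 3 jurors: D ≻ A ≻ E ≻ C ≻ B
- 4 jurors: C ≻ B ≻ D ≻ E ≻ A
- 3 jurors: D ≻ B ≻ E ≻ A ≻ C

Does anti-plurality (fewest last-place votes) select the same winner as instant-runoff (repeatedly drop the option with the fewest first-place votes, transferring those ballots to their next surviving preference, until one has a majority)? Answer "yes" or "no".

Anti-plurality — last-place votes: E 10, A 9, D 0, C 9, B 3. Winner: D.
Instant-runoff — R1 E 6, A 0, D 6, C 14, B 5 (A out); R2 E 6, D 6, C 14, B 5 (B out); R3 E 6, D 11, C 14 (E out); R4 D 17, C 14 (D winner). Winner: D.
The two methods agree.

yes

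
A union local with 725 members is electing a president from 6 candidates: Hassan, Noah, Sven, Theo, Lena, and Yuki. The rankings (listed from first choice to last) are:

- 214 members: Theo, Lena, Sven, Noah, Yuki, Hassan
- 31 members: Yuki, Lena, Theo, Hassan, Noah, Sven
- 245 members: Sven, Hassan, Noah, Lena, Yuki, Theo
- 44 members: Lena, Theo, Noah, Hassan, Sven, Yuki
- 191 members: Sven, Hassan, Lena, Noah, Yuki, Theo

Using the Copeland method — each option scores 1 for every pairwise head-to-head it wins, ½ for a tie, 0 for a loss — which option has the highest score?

Sven

Hassan: beats Noah, Theo, Lena, and Yuki; loses to Sven → score 4.
Noah: beats Theo and Yuki; loses to Hassan, Sven, and Lena → score 2.
Sven: beats Hassan, Noah, Theo, Lena, and Yuki → score 5.
Theo: loses to Hassan, Noah, Sven, Lena, and Yuki → score 0.
Lena: beats Noah, Theo, and Yuki; loses to Hassan and Sven → score 3.
Yuki: beats Theo; loses to Hassan, Noah, Sven, and Lena → score 1.
Sven has the best pairwise record.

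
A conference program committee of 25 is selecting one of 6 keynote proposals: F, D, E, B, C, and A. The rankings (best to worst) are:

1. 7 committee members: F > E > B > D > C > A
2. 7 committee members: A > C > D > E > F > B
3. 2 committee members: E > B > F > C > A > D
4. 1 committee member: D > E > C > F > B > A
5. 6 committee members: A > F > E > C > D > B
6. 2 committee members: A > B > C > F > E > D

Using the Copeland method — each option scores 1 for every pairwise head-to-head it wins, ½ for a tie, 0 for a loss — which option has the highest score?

F: beats D, E, B, and C; loses to A → score 4.
D: beats B; loses to F, E, C, and A → score 1.
E: beats D, B, and C; loses to F and A → score 3.
B: loses to F, D, E, C, and A → score 0.
C: beats D and B; loses to F, E, and A → score 2.
A: beats F, D, E, B, and C → score 5.
A has the best pairwise record.

A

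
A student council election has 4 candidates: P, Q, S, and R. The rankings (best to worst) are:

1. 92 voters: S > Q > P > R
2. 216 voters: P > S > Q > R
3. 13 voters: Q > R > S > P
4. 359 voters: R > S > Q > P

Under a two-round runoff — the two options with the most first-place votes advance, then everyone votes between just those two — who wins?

R

Round 1 first-place votes: P 216, Q 13, S 92, R 359.
R and P advance.
Runoff: R is preferred to P by 372 voters; P by 308.
R wins the runoff.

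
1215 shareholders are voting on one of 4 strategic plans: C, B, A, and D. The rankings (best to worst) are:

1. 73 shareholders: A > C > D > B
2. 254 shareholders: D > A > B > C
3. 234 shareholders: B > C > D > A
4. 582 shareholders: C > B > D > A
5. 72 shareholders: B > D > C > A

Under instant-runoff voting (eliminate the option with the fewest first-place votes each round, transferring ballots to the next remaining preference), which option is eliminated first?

A

Round 1: C 582, B 306, A 73, D 254. Eliminate A.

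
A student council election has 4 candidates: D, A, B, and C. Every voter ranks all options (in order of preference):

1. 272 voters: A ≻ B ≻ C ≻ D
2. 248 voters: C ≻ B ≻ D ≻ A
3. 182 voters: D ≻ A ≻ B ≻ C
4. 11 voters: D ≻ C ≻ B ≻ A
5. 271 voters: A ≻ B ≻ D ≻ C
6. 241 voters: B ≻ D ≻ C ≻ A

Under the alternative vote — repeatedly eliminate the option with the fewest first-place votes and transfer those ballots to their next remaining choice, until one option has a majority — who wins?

A

Round 1: D 193, A 543, B 241, C 248. Eliminate D.
Round 2: A 725, B 241, C 259. A has a majority.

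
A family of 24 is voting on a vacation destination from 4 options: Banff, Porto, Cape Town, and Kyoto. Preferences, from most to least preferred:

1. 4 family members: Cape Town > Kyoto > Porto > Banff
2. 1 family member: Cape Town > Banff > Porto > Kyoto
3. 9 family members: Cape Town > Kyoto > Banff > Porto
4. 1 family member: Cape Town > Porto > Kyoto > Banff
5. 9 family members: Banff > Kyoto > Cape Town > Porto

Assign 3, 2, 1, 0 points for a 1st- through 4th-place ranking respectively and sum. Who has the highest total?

Cape Town

Banff: 4·0 + 1·2 + 9·1 + 1·0 + 9·3 = 38
Porto: 4·1 + 1·1 + 9·0 + 1·2 + 9·0 = 7
Cape Town: 4·3 + 1·3 + 9·3 + 1·3 + 9·1 = 54
Kyoto: 4·2 + 1·0 + 9·2 + 1·1 + 9·2 = 45
Cape Town has the highest Borda score (54).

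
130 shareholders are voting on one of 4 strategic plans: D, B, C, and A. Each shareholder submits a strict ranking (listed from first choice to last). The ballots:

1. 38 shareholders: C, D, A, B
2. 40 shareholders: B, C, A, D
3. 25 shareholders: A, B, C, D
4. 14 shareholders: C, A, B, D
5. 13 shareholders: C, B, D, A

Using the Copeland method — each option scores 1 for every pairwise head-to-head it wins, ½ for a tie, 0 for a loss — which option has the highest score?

C

D: loses to B, C, and A → score 0.
B: beats D; ties C; loses to A → score 1.5.
C: beats D and A; ties B → score 2.5.
A: beats D and B; loses to C → score 2.
C has the best pairwise record.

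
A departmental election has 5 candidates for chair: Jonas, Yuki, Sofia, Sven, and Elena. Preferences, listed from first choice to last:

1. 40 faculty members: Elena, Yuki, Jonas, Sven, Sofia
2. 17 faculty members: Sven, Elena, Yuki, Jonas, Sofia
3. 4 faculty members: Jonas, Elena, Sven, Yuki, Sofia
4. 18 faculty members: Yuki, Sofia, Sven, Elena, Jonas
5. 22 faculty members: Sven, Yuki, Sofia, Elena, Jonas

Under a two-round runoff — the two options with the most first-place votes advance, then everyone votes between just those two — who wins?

Sven

Round 1 first-place votes: Jonas 4, Yuki 18, Sofia 0, Sven 39, Elena 40.
Elena and Sven advance.
Runoff: Elena is preferred to Sven by 44 voters; Sven by 57.
Sven wins the runoff.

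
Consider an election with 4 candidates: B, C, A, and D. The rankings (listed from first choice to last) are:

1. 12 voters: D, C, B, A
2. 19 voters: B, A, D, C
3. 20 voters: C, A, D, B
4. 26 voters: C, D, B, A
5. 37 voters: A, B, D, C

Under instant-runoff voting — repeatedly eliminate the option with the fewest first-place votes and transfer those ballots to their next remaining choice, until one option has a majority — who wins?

Round 1: B 19, C 46, A 37, D 12. Eliminate D.
Round 2: B 19, C 58, A 37. C has a majority.

C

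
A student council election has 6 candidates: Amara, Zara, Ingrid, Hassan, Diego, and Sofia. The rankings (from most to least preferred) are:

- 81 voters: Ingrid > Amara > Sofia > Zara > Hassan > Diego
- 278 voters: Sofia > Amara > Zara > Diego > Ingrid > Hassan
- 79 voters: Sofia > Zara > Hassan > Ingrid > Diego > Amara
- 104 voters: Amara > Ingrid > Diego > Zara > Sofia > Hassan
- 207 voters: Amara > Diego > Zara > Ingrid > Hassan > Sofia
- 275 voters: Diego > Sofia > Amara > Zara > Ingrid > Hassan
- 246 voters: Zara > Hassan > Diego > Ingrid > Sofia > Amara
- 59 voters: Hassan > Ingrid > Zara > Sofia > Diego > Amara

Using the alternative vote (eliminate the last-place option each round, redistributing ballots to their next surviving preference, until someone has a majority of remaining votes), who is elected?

Sofia

Round 1: Amara 311, Zara 246, Ingrid 81, Hassan 59, Diego 275, Sofia 357. Eliminate Hassan.
Round 2: Amara 311, Zara 246, Ingrid 140, Diego 275, Sofia 357. Eliminate Ingrid.
Round 3: Amara 392, Zara 305, Diego 275, Sofia 357. Eliminate Diego.
Round 4: Amara 392, Zara 305, Sofia 632. Eliminate Zara.
Round 5: Amara 392, Sofia 937. Sofia has a majority.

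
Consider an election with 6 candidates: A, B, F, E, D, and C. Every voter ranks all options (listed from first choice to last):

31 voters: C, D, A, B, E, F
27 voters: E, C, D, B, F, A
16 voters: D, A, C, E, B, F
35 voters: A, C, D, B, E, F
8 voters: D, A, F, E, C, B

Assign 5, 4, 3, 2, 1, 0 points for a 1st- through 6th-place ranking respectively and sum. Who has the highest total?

A: 31·3 + 27·0 + 16·4 + 35·5 + 8·4 = 364
B: 31·2 + 27·2 + 16·1 + 35·2 + 8·0 = 202
F: 31·0 + 27·1 + 16·0 + 35·0 + 8·3 = 51
E: 31·1 + 27·5 + 16·2 + 35·1 + 8·2 = 249
D: 31·4 + 27·3 + 16·5 + 35·3 + 8·5 = 430
C: 31·5 + 27·4 + 16·3 + 35·4 + 8·1 = 459
C has the highest Borda score (459).

C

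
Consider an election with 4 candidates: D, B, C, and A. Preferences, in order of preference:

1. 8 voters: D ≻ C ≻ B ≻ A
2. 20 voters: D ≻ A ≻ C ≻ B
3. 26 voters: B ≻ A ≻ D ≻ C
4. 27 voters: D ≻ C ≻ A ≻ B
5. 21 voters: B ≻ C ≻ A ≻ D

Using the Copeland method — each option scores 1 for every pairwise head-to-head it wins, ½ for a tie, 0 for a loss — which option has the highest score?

D

D: beats B, C, and A → score 3.
B: beats A; loses to D and C → score 1.
C: beats B and A; loses to D → score 2.
A: loses to D, B, and C → score 0.
D has the best pairwise record.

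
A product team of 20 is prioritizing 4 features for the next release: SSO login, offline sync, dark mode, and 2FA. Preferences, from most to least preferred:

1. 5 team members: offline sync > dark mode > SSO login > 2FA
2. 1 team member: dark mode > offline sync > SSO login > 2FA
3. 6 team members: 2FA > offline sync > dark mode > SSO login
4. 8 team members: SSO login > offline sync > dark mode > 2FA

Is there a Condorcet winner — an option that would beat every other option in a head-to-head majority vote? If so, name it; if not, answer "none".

offline sync vs SSO login: 12–8 for offline sync.
offline sync vs dark mode: 19–1 for offline sync.
offline sync vs 2FA: 14–6 for offline sync.
offline sync beats every other option head-to-head.

offline sync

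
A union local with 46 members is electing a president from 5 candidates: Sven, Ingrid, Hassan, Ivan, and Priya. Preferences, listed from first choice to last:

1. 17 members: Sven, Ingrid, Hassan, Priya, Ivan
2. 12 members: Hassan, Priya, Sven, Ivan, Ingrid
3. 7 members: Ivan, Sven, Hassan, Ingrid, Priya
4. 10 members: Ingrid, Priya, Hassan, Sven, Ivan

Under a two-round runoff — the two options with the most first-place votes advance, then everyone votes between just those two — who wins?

Sven

Round 1 first-place votes: Sven 17, Ingrid 10, Hassan 12, Ivan 7, Priya 0.
Sven and Hassan advance.
Runoff: Sven is preferred to Hassan by 24 voters; Hassan by 22.
Sven wins the runoff.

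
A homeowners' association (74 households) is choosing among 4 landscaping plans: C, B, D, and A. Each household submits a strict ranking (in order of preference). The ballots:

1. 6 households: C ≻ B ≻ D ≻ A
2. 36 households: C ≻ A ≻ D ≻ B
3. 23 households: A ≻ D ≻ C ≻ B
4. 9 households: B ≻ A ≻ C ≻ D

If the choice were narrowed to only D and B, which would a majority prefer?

Voters preferring D to B: 59; preferring B to D: 15.
D wins the head-to-head.

D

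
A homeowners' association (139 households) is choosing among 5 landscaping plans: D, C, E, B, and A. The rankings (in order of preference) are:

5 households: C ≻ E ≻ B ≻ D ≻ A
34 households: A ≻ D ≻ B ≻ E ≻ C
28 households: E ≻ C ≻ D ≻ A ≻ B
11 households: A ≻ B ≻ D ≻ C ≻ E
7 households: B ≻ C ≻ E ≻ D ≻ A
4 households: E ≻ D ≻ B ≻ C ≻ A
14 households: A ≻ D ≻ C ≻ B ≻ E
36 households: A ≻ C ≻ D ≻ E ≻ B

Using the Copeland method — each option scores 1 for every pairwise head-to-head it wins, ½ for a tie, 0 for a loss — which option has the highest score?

A

D: beats E and B; loses to C and A → score 2.
C: beats D, E, and B; loses to A → score 3.
E: beats B; loses to D, C, and A → score 1.
B: loses to D, C, E, and A → score 0.
A: beats D, C, E, and B → score 4.
A has the best pairwise record.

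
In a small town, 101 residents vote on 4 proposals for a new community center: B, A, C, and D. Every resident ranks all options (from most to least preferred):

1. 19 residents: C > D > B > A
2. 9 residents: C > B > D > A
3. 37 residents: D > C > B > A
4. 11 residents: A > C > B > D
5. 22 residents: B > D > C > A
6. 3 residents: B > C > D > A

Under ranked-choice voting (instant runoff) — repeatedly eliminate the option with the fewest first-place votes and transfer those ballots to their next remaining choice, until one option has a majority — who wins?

Round 1: B 25, A 11, C 28, D 37. Eliminate A.
Round 2: B 25, C 39, D 37. Eliminate B.
Round 3: C 42, D 59. D has a majority.

D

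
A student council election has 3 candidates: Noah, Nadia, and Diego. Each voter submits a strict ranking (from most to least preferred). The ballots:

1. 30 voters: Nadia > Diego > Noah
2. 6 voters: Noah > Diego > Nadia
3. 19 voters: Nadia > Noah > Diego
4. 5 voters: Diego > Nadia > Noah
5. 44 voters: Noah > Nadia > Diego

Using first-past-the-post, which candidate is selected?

Noah

First-place votes: Noah 50, Nadia 49, Diego 5.
Noah has the most first-place votes.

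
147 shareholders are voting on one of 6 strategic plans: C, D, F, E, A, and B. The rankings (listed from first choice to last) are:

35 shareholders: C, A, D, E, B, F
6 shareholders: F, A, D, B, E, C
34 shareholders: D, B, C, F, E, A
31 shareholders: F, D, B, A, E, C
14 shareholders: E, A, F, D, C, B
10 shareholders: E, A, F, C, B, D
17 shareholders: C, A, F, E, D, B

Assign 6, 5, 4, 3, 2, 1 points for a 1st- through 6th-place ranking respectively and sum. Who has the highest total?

C: 35·6 + 6·1 + 34·4 + 31·1 + 14·2 + 10·3 + 17·6 = 543
D: 35·4 + 6·4 + 34·6 + 31·5 + 14·3 + 10·1 + 17·2 = 609
F: 35·1 + 6·6 + 34·3 + 31·6 + 14·4 + 10·4 + 17·4 = 523
E: 35·3 + 6·2 + 34·2 + 31·2 + 14·6 + 10·6 + 17·3 = 442
A: 35·5 + 6·5 + 34·1 + 31·3 + 14·5 + 10·5 + 17·5 = 537
B: 35·2 + 6·3 + 34·5 + 31·4 + 14·1 + 10·2 + 17·1 = 433
D has the highest Borda score (609).

D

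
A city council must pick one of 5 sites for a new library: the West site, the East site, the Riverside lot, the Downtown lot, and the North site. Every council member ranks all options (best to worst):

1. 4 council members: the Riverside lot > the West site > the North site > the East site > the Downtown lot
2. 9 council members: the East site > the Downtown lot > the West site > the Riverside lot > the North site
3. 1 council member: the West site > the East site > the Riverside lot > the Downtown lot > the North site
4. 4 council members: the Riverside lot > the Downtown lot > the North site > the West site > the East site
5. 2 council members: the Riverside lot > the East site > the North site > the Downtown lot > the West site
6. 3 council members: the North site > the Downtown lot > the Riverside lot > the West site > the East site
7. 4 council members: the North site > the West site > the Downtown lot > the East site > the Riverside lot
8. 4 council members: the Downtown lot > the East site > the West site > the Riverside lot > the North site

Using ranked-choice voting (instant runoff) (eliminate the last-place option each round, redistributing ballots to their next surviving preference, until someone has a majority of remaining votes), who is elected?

the East site

Round 1: the West site 1, the East site 9, the Riverside lot 10, the Downtown lot 4, the North site 7. Eliminate the West site.
Round 2: the East site 10, the Riverside lot 10, the Downtown lot 4, the North site 7. Eliminate the Downtown lot.
Round 3: the East site 14, the Riverside lot 10, the North site 7. Eliminate the North site.
Round 4: the East site 18, the Riverside lot 13. The East site has a majority.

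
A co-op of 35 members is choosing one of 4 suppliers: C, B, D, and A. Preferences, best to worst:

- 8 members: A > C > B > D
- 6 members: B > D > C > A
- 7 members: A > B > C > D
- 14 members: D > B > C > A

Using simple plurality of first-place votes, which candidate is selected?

A

First-place votes: C 0, B 6, D 14, A 15.
A has the most first-place votes.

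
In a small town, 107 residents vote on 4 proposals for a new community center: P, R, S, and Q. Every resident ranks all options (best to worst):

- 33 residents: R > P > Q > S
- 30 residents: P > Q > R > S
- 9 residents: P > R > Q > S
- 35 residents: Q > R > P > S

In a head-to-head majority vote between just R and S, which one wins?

Voters preferring R to S: 107; preferring S to R: 0.
R wins the head-to-head.

R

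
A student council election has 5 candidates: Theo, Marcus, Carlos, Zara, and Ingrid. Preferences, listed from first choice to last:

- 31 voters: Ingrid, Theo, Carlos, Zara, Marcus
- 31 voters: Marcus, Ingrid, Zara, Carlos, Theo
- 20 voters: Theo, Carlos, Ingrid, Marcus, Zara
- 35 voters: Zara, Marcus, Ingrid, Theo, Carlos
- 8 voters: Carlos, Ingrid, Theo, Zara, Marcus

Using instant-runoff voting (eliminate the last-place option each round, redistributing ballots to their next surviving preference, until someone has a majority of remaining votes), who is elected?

Ingrid

Round 1: Theo 20, Marcus 31, Carlos 8, Zara 35, Ingrid 31. Eliminate Carlos.
Round 2: Theo 20, Marcus 31, Zara 35, Ingrid 39. Eliminate Theo.
Round 3: Marcus 31, Zara 35, Ingrid 59. Eliminate Marcus.
Round 4: Zara 35, Ingrid 90. Ingrid has a majority.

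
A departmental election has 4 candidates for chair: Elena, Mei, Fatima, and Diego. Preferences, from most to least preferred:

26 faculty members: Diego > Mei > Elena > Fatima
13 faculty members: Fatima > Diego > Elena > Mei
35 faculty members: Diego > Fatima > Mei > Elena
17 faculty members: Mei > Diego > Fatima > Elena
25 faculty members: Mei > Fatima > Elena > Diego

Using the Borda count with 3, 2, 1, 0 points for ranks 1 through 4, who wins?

Elena: 26·1 + 13·1 + 35·0 + 17·0 + 25·1 = 64
Mei: 26·2 + 13·0 + 35·1 + 17·3 + 25·3 = 213
Fatima: 26·0 + 13·3 + 35·2 + 17·1 + 25·2 = 176
Diego: 26·3 + 13·2 + 35·3 + 17·2 + 25·0 = 243
Diego has the highest Borda score (243).

Diego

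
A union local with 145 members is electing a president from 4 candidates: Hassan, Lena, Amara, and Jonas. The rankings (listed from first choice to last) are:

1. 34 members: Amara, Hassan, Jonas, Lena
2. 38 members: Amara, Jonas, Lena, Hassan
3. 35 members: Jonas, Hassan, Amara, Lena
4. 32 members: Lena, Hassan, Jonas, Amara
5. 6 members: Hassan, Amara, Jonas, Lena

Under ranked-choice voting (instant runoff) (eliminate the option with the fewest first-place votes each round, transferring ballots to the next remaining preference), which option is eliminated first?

Round 1: Hassan 6, Lena 32, Amara 72, Jonas 35. Eliminate Hassan.

Hassan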